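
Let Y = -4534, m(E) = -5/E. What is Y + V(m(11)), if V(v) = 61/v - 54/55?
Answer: -51361/11 ≈ -4669.2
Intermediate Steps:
V(v) = -54/55 + 61/v (V(v) = 61/v - 54*1/55 = 61/v - 54/55 = -54/55 + 61/v)
Y + V(m(11)) = -4534 + (-54/55 + 61/((-5/11))) = -4534 + (-54/55 + 61/((-5*1/11))) = -4534 + (-54/55 + 61/(-5/11)) = -4534 + (-54/55 + 61*(-11/5)) = -4534 + (-54/55 - 671/5) = -4534 - 1487/11 = -51361/11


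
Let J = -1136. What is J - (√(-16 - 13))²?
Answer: -1107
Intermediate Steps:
J - (√(-16 - 13))² = -1136 - (√(-16 - 13))² = -1136 - (√(-29))² = -1136 - (I*√29)² = -1136 - 1*(-29) = -1136 + 29 = -1107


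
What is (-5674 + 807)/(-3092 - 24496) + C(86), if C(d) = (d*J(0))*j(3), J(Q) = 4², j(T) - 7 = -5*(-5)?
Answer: 1214759683/27588 ≈ 44032.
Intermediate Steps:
j(T) = 32 (j(T) = 7 - 5*(-5) = 7 + 25 = 32)
J(Q) = 16
C(d) = 512*d (C(d) = (d*16)*32 = (16*d)*32 = 512*d)
(-5674 + 807)/(-3092 - 24496) + C(86) = (-5674 + 807)/(-3092 - 24496) + 512*86 = -4867/(-27588) + 44032 = -4867*(-1/27588) + 44032 = 4867/27588 + 44032 = 1214759683/27588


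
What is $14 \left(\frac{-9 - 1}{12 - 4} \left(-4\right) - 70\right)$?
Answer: $-910$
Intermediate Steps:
$14 \left(\frac{-9 - 1}{12 - 4} \left(-4\right) - 70\right) = 14 \left(- \frac{10}{8} \left(-4\right) - 70\right) = 14 \left(\left(-10\right) \frac{1}{8} \left(-4\right) - 70\right) = 14 \left(\left(- \frac{5}{4}\right) \left(-4\right) - 70\right) = 14 \left(5 - 70\right) = 14 \left(-65\right) = -910$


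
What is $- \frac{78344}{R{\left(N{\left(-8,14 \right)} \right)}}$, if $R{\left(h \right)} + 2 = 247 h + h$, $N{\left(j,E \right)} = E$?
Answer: $- \frac{39172}{1735} \approx -22.578$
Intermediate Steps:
$R{\left(h \right)} = -2 + 248 h$ ($R{\left(h \right)} = -2 + \left(247 h + h\right) = -2 + 248 h$)
$- \frac{78344}{R{\left(N{\left(-8,14 \right)} \right)}} = - \frac{78344}{-2 + 248 \cdot 14} = - \frac{78344}{-2 + 3472} = - \frac{78344}{3470} = \left(-78344\right) \frac{1}{3470} = - \frac{39172}{1735}$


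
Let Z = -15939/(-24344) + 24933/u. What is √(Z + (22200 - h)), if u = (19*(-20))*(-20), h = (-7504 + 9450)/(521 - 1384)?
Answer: √22113971578531026144937/997921420 ≈ 149.02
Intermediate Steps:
h = -1946/863 (h = 1946/(-863) = 1946*(-1/863) = -1946/863 ≈ -2.2549)
u = 7600 (u = -380*(-20) = 7600)
Z = 91013169/23126800 (Z = -15939/(-24344) + 24933/7600 = -15939*(-1/24344) + 24933*(1/7600) = 15939/24344 + 24933/7600 = 91013169/23126800 ≈ 3.9354)
√(Z + (22200 - h)) = √(91013169/23126800 + (22200 - 1*(-1946/863))) = √(91013169/23126800 + (22200 + 1946/863)) = √(91013169/23126800 + 19160546/863) = √(443200659597647/19958428400) = √22113971578531026144937/997921420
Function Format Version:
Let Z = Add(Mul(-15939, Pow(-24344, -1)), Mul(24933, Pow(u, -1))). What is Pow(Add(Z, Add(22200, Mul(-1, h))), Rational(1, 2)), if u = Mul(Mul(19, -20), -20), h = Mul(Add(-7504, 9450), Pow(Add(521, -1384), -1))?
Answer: Mul(Rational(1, 997921420), Pow(22113971578531026144937, Rational(1, 2))) ≈ 149.02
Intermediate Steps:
h = Rational(-1946, 863) (h = Mul(1946, Pow(-863, -1)) = Mul(1946, Rational(-1, 863)) = Rational(-1946, 863) ≈ -2.2549)
u = 7600 (u = Mul(-380, -20) = 7600)
Z = Rational(91013169, 23126800) (Z = Add(Mul(-15939, Pow(-24344, -1)), Mul(24933, Pow(7600, -1))) = Add(Mul(-15939, Rational(-1, 24344)), Mul(24933, Rational(1, 7600))) = Add(Rational(15939, 24344), Rational(24933, 7600)) = Rational(91013169, 23126800) ≈ 3.9354)
Pow(Add(Z, Add(22200, Mul(-1, h))), Rational(1, 2)) = Pow(Add(Rational(91013169, 23126800), Add(22200, Mul(-1, Rational(-1946, 863)))), Rational(1, 2)) = Pow(Add(Rational(91013169, 23126800), Add(22200, Rational(1946, 863))), Rational(1, 2)) = Pow(Add(Rational(91013169, 23126800), Rational(19160546, 863)), Rational(1, 2)) = Pow(Rational(443200659597647, 19958428400), Rational(1, 2)) = Mul(Rational(1, 997921420), Pow(22113971578531026144937, Rational(1, 2)))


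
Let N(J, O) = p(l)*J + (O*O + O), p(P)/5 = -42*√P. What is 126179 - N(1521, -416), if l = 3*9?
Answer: -46461 + 958230*√3 ≈ 1.6132e+6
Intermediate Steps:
l = 27
p(P) = -210*√P (p(P) = 5*(-42*√P) = -210*√P)
N(J, O) = O + O² - 630*J*√3 (N(J, O) = (-630*√3)*J + (O*O + O) = (-630*√3)*J + (O² + O) = (-630*√3)*J + (O + O²) = -630*J*√3 + (O + O²) = O + O² - 630*J*√3)
126179 - N(1521, -416) = 126179 - (-416 + (-416)² - 630*1521*√3) = 126179 - (-416 + 173056 - 958230*√3) = 126179 - (172640 - 958230*√3) = 126179 + (-172640 + 958230*√3) = -46461 + 958230*√3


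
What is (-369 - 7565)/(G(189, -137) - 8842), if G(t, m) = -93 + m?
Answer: 3967/4536 ≈ 0.87456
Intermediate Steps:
(-369 - 7565)/(G(189, -137) - 8842) = (-369 - 7565)/((-93 - 137) - 8842) = -7934/(-230 - 8842) = -7934/(-9072) = -7934*(-1/9072) = 3967/4536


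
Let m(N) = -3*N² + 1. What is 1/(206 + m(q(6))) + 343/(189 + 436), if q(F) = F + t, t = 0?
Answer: 34582/61875 ≈ 0.55890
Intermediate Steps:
q(F) = F (q(F) = F + 0 = F)
m(N) = 1 - 3*N²
1/(206 + m(q(6))) + 343/(189 + 436) = 1/(206 + (1 - 3*6²)) + 343/(189 + 436) = 1/(206 + (1 - 3*36)) + 343/625 = 1/(206 + (1 - 108)) + (1/625)*343 = 1/(206 - 107) + 343/625 = 1/99 + 343/625 = 34582/61875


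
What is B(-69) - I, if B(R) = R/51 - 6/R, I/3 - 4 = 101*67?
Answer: -7942878/391 ≈ -20314.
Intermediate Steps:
I = 20313 (I = 12 + 3*(101*67) = 12 + 3*6767 = 12 + 20301 = 20313)
B(R) = -6/R + R/51 (B(R) = R*(1/51) - 6/R = R/51 - 6/R = -6/R + R/51)
B(-69) - I = (-6/(-69) + (1/51)*(-69)) - 1*20313 = (-6*(-1/69) - 23/17) - 20313 = (2/23 - 23/17) - 20313 = -495/391 - 20313 = -7942878/391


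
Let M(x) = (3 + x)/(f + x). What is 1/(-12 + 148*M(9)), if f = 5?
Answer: 7/804 ≈ 0.0087065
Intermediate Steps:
M(x) = (3 + x)/(5 + x)
1/(-12 + 148*M(9)) = 1/(-12 + 148*((3 + 9)/(5 + 9))) = 1/(-12 + 148*(12/14)) = 1/(-12 + 148*((1/14)*12)) = 1/(-12 + 148*(6/7)) = 1/(-12 + 888/7) = 1/(804/7) = 7/804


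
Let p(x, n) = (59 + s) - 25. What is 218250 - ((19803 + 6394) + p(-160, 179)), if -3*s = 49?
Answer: 576106/3 ≈ 1.9204e+5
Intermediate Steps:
s = -49/3 (s = -⅓*49 = -49/3 ≈ -16.333)
p(x, n) = 53/3 (p(x, n) = (59 - 49/3) - 25 = 128/3 - 25 = 53/3)
218250 - ((19803 + 6394) + p(-160, 179)) = 218250 - ((19803 + 6394) + 53/3) = 218250 - (26197 + 53/3) = 218250 - 1*78644/3 = 218250 - 78644/3 = 576106/3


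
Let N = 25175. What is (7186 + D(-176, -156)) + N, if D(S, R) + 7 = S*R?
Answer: 59810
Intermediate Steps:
D(S, R) = -7 + R*S (D(S, R) = -7 + S*R = -7 + R*S)
(7186 + D(-176, -156)) + N = (7186 + (-7 - 156*(-176))) + 25175 = (7186 + (-7 + 27456)) + 25175 = (7186 + 27449) + 25175 = 34635 + 25175 = 59810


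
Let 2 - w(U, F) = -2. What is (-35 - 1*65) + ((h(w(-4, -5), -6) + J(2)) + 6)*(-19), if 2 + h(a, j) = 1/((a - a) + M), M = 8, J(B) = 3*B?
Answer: -2339/8 ≈ -292.38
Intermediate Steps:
w(U, F) = 4 (w(U, F) = 2 - 1*(-2) = 2 + 2 = 4)
h(a, j) = -15/8 (h(a, j) = -2 + 1/((a - a) + 8) = -2 + 1/(0 + 8) = -2 + 1/8 = -15/8)
(-35 - 1*65) + ((h(w(-4, -5), -6) + J(2)) + 6)*(-19) = (-35 - 1*65) + ((-15/8 + 3*2) + 6)*(-19) = (-35 - 65) + ((-15/8 + 6) + 6)*(-19) = -100 + (33/8 + 6)*(-19) = -100 + (81/8)*(-19) = -100 - 1539/8 = -2339/8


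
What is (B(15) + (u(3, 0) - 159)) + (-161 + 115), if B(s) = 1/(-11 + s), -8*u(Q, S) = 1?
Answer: -1639/8 ≈ -204.88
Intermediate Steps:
u(Q, S) = -⅛ (u(Q, S) = -⅛*1 = -⅛)
(B(15) + (u(3, 0) - 159)) + (-161 + 115) = (1/(-11 + 15) + (-⅛ - 159)) + (-161 + 115) = (1/4 - 1273/8) - 46 = (¼ - 1273/8) - 46 = -1271/8 - 46 = -1639/8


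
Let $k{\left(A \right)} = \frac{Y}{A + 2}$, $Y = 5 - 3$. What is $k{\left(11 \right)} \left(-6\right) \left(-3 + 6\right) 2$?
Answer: $- \frac{72}{13} \approx -5.5385$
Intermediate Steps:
$Y = 2$ ($Y = 5 - 3 = 2$)
$k{\left(A \right)} = \frac{2}{2 + A}$ ($k{\left(A \right)} = \frac{2}{A + 2} = \frac{2}{2 + A}$)
$k{\left(11 \right)} \left(-6\right) \left(-3 + 6\right) 2 = \frac{2}{2 + 11} \left(-6\right) \left(-3 + 6\right) 2 = \frac{2}{13} \left(-6\right) 3 \cdot 2 = 2 \cdot \frac{1}{13} \left(-6\right) 6 = \frac{2}{13} \left(-6\right) 6 = \left(- \frac{12}{13}\right) 6 = - \frac{72}{13}$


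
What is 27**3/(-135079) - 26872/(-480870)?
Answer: -2917560661/32477719365 ≈ -0.089833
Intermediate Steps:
27**3/(-135079) - 26872/(-480870) = 19683*(-1/135079) - 26872*(-1/480870) = -19683/135079 + 13436/240435 = -2917560661/32477719365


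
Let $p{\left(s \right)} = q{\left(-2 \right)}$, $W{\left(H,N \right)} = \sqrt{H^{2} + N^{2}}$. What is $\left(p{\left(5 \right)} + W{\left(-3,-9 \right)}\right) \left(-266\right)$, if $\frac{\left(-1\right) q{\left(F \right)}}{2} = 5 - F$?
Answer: $3724 - 798 \sqrt{10} \approx 1200.5$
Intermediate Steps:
$q{\left(F \right)} = -10 + 2 F$ ($q{\left(F \right)} = - 2 \left(5 - F\right) = -10 + 2 F$)
$p{\left(s \right)} = -14$ ($p{\left(s \right)} = -10 + 2 \left(-2\right) = -10 - 4 = -14$)
$\left(p{\left(5 \right)} + W{\left(-3,-9 \right)}\right) \left(-266\right) = \left(-14 + \sqrt{\left(-3\right)^{2} + \left(-9\right)^{2}}\right) \left(-266\right) = \left(-14 + \sqrt{9 + 81}\right) \left(-266\right) = \left(-14 + \sqrt{90}\right) \left(-266\right) = \left(-14 + 3 \sqrt{10}\right) \left(-266\right) = 3724 - 798 \sqrt{10}$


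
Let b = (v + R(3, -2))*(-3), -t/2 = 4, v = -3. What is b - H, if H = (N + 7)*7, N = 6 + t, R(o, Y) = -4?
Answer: -14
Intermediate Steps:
t = -8 (t = -2*4 = -8)
N = -2 (N = 6 - 8 = -2)
b = 21 (b = (-3 - 4)*(-3) = -7*(-3) = 21)
H = 35 (H = (-2 + 7)*7 = 5*7 = 35)
b - H = 21 - 1*35 = 21 - 35 = -14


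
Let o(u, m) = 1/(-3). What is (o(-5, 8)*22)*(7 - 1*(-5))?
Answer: -88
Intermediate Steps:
o(u, m) = -1/3
(o(-5, 8)*22)*(7 - 1*(-5)) = (-1/3*22)*(7 - 1*(-5)) = -22*(7 + 5)/3 = -22/3*12 = -88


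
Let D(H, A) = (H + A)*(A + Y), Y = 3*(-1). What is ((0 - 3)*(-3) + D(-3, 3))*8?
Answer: 72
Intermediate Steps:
Y = -3
D(H, A) = (-3 + A)*(A + H) (D(H, A) = (H + A)*(A - 3) = (A + H)*(-3 + A) = (-3 + A)*(A + H))
((0 - 3)*(-3) + D(-3, 3))*8 = ((0 - 3)*(-3) + (3**2 - 3*3 - 3*(-3) + 3*(-3)))*8 = (-3*(-3) + (9 - 9 + 9 - 9))*8 = (9 + 0)*8 = 9*8 = 72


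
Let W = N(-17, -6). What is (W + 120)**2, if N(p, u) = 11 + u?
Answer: 15625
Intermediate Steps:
W = 5 (W = 11 - 6 = 5)
(W + 120)**2 = (5 + 120)**2 = 125**2 = 15625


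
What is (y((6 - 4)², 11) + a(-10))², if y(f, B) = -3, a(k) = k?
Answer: 169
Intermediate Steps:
(y((6 - 4)², 11) + a(-10))² = (-3 - 10)² = (-13)² = 169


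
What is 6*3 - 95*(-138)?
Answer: 13128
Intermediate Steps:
6*3 - 95*(-138) = 18 + 13110 = 13128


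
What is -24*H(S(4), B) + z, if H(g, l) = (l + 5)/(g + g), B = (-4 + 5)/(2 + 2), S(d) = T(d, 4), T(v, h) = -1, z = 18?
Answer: 81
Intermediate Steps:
S(d) = -1
B = 1/4 ≈ 0.25000
H(g, l) = (5 + l)/(2*g) (H(g, l) = (5 + l)/((2*g)) = (5 + l)*(1/(2*g)) = (5 + l)/(2*g))
-24*H(S(4), B) + z = -12*(5 + 1/4)/(-1) + 18 = -12*(-1)*21/4 + 18 = -24*(-21/8) + 18 = 63 + 18 = 81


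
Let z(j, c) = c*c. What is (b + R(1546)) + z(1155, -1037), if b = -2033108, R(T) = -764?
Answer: -958503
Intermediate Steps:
z(j, c) = c**2
(b + R(1546)) + z(1155, -1037) = (-2033108 - 764) + (-1037)**2 = -2033872 + 1075369 = -958503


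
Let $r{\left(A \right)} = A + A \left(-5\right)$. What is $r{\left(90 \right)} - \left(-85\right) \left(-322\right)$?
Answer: $-27730$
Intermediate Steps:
$r{\left(A \right)} = - 4 A$ ($r{\left(A \right)} = A - 5 A = - 4 A$)
$r{\left(90 \right)} - \left(-85\right) \left(-322\right) = \left(-4\right) 90 - \left(-85\right) \left(-322\right) = -360 - 27370 = -27730$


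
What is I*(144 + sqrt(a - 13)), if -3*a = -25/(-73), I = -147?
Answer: -21168 - 98*I*sqrt(157242)/73 ≈ -21168.0 - 532.34*I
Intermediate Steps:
a = -25/219 (a = -(-25)/(3*(-73)) = -(-25)*(-1)/(3*73) = -1/3*25/73 = -25/219 ≈ -0.11416)
I*(144 + sqrt(a - 13)) = -147*(144 + sqrt(-25/219 - 13)) = -147*(144 + sqrt(-2872/219)) = -147*(144 + 2*I*sqrt(157242)/219) = -21168 - 98*I*sqrt(157242)/73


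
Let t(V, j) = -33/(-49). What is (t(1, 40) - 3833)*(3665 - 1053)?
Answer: -490491808/49 ≈ -1.0010e+7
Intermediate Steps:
t(V, j) = 33/49 (t(V, j) = -33*(-1/49) = 33/49)
(t(1, 40) - 3833)*(3665 - 1053) = (33/49 - 3833)*(3665 - 1053) = -187784/49*2612 = -490491808/49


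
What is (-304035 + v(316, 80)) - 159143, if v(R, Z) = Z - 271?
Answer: -463369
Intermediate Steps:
v(R, Z) = -271 + Z
(-304035 + v(316, 80)) - 159143 = (-304035 + (-271 + 80)) - 159143 = (-304035 - 191) - 159143 = -304226 - 159143 = -463369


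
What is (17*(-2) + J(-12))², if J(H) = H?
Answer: 2116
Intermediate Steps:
(17*(-2) + J(-12))² = (17*(-2) - 12)² = (-34 - 12)² = (-46)² = 2116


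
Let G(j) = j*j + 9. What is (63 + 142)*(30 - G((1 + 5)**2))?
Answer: -261375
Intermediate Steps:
G(j) = 9 + j**2 (G(j) = j**2 + 9 = 9 + j**2)
(63 + 142)*(30 - G((1 + 5)**2)) = (63 + 142)*(30 - (9 + ((1 + 5)**2)**2)) = 205*(30 - (9 + (6**2)**2)) = 205*(30 - (9 + 36**2)) = 205*(30 - (9 + 1296)) = 205*(30 - 1*1305) = 205*(30 - 1305) = 205*(-1275) = -261375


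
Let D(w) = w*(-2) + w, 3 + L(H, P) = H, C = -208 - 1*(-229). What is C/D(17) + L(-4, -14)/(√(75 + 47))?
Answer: -21/17 - 7*√122/122 ≈ -1.8690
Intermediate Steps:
C = 21 (C = -208 + 229 = 21)
L(H, P) = -3 + H
D(w) = -w (D(w) = -2*w + w = -w)
C/D(17) + L(-4, -14)/(√(75 + 47)) = 21/((-1*17)) + (-3 - 4)/(√(75 + 47)) = 21/(-17) - 7*√122/122 = 21*(-1/17) - 7*√122/122 = -21/17 - 7*√122/122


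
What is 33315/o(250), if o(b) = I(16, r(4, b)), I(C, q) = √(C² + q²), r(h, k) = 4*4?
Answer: 33315*√2/32 ≈ 1472.3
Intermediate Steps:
r(h, k) = 16
o(b) = 16*√2 (o(b) = √(16² + 16²) = √(256 + 256) = √512 = 16*√2)
33315/o(250) = 33315/((16*√2)) = 33315*(√2/32) = 33315*√2/32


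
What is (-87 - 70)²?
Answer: 24649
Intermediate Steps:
(-87 - 70)² = (-157)² = 24649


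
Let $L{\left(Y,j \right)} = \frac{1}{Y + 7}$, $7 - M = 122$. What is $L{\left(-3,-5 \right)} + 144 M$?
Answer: $- \frac{66239}{4} \approx -16560.0$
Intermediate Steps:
$M = -115$ ($M = 7 - 122 = -115$)
$L{\left(Y,j \right)} = \frac{1}{7 + Y}$
$L{\left(-3,-5 \right)} + 144 M = \frac{1}{7 - 3} + 144 \left(-115\right) = \frac{1}{4} - 16560 = - \frac{66239}{4}$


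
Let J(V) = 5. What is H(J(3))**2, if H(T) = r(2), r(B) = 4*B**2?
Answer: 256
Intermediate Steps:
H(T) = 16 (H(T) = 4*2**2 = 4*4 = 16)
H(J(3))**2 = 16**2 = 256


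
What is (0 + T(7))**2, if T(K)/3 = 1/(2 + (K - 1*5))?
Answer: 9/16 ≈ 0.56250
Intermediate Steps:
T(K) = 3/(-3 + K) (T(K) = 3/(2 + (K - 1*5)) = 3/(2 + (K - 5)) = 3/(2 + (-5 + K)) = 3/(-3 + K))
(0 + T(7))**2 = (0 + 3/(-3 + 7))**2 = (0 + 3/4)**2 = (3/4)**2 = 9/16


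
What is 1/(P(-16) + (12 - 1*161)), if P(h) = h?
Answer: -1/165 ≈ -0.0060606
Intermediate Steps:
1/(P(-16) + (12 - 1*161)) = 1/(-16 + (12 - 1*161)) = 1/(-16 + (12 - 161)) = 1/(-16 - 149) = 1/(-165) = -1/165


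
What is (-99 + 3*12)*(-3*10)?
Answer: 1890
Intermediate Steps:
(-99 + 3*12)*(-3*10) = (-99 + 36)*(-30) = -63*(-30) = 1890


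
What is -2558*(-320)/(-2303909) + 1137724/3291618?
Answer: -36587133482/3791794167381 ≈ -0.0096490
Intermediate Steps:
-2558*(-320)/(-2303909) + 1137724/3291618 = 818560*(-1/2303909) + 1137724*(1/3291618) = -818560/2303909 + 568862/1645809 = -36587133482/3791794167381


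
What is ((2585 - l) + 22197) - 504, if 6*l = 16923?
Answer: 42915/2 ≈ 21458.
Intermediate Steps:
l = 5641/2 (l = (⅙)*16923 = 5641/2 ≈ 2820.5)
((2585 - l) + 22197) - 504 = ((2585 - 1*5641/2) + 22197) - 504 = ((2585 - 5641/2) + 22197) - 504 = (-471/2 + 22197) - 504 = 43923/2 - 504 = 42915/2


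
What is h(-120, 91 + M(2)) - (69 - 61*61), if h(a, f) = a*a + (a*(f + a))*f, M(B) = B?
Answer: 319372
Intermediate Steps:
h(a, f) = a**2 + a*f*(a + f) (h(a, f) = a**2 + (a*(a + f))*f = a**2 + a*f*(a + f))
h(-120, 91 + M(2)) - (69 - 61*61) = -120*(-120 + (91 + 2)**2 - 120*(91 + 2)) - (69 - 61*61) = -120*(-120 + 93**2 - 120*93) - (69 - 3721) = -120*(-120 + 8649 - 11160) - 1*(-3652) = -120*(-2631) + 3652 = 315720 + 3652 = 319372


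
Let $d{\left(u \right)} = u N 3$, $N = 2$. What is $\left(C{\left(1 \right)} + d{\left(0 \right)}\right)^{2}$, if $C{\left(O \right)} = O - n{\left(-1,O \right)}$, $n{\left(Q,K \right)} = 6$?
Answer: $25$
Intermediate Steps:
$C{\left(O \right)} = -6 + O$ ($C{\left(O \right)} = O - 6 = -6 + O$)
$d{\left(u \right)} = 6 u$ ($d{\left(u \right)} = u 2 \cdot 3 = 2 u 3 = 6 u$)
$\left(C{\left(1 \right)} + d{\left(0 \right)}\right)^{2} = \left(\left(-6 + 1\right) + 6 \cdot 0\right)^{2} = \left(-5 + 0\right)^{2} = \left(-5\right)^{2} = 25$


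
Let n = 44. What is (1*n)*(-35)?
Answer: -1540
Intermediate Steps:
(1*n)*(-35) = (1*44)*(-35) = 44*(-35) = -1540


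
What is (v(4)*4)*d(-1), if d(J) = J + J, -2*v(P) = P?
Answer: 16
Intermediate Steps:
v(P) = -P/2
d(J) = 2*J
(v(4)*4)*d(-1) = (-1/2*4*4)*(2*(-1)) = -2*4*(-2) = -8*(-2) = 16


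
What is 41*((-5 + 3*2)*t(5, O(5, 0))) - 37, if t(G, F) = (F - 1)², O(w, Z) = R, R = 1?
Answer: -37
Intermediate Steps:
O(w, Z) = 1
t(G, F) = (-1 + F)²
41*((-5 + 3*2)*t(5, O(5, 0))) - 37 = 41*((-5 + 3*2)*(-1 + 1)²) - 37 = 41*((-5 + 6)*0²) - 37 = 41*(1*0) - 37 = 41*0 - 37 = 0 - 37 = -37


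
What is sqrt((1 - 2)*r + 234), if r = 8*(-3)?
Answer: sqrt(258) ≈ 16.062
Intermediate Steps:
r = -24
sqrt((1 - 2)*r + 234) = sqrt((1 - 2)*(-24) + 234) = sqrt(-1*(-24) + 234) = sqrt(24 + 234) = sqrt(258)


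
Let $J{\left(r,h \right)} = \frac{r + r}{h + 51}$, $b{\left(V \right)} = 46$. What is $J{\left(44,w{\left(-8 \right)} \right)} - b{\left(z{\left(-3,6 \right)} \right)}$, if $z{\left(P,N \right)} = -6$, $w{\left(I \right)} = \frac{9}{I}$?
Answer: $- \frac{17650}{399} \approx -44.236$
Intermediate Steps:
$J{\left(r,h \right)} = \frac{2 r}{51 + h}$
$J{\left(44,w{\left(-8 \right)} \right)} - b{\left(z{\left(-3,6 \right)} \right)} = 2 \cdot 44 \frac{1}{51 + \frac{9}{-8}} - 46 = 2 \cdot 44 \frac{1}{51 + 9 \left(- \frac{1}{8}\right)} - 46 = 2 \cdot 44 \frac{1}{51 - \frac{9}{8}} - 46 = 2 \cdot 44 \frac{1}{\frac{399}{8}} - 46 = 2 \cdot 44 \cdot \frac{8}{399} - 46 = \frac{704}{399} - 46 = - \frac{17650}{399}$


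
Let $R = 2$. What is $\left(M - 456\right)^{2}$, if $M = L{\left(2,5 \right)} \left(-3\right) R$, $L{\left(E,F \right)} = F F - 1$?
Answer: $360000$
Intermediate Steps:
$L{\left(E,F \right)} = -1 + F^{2}$ ($L{\left(E,F \right)} = F^{2} - 1 = -1 + F^{2}$)
$M = -144$ ($M = \left(-1 + 5^{2}\right) \left(-3\right) 2 = \left(-1 + 25\right) \left(-3\right) 2 = 24 \left(-3\right) 2 = \left(-72\right) 2 = -144$)
$\left(M - 456\right)^{2} = \left(-144 - 456\right)^{2} = \left(-600\right)^{2} = 360000$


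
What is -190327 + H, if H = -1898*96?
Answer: -372535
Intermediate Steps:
H = -182208
-190327 + H = -190327 - 182208 = -372535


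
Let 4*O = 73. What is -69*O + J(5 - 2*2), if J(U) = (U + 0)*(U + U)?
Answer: -5029/4 ≈ -1257.3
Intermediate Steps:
O = 73/4 (O = (¼)*73 = 73/4 ≈ 18.250)
J(U) = 2*U² (J(U) = U*(2*U) = 2*U²)
-69*O + J(5 - 2*2) = -69*73/4 + 2*(5 - 2*2)² = -5037/4 + 2*(5 - 4)² = -5037/4 + 2*1² = -5037/4 + 2*1 = -5037/4 + 2 = -5029/4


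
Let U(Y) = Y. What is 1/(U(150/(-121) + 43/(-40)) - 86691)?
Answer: -4840/419595643 ≈ -1.1535e-5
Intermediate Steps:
1/(U(150/(-121) + 43/(-40)) - 86691) = 1/((150/(-121) + 43/(-40)) - 86691) = 1/((150*(-1/121) + 43*(-1/40)) - 86691) = 1/((-150/121 - 43/40) - 86691) = 1/(-11203/4840 - 86691) = 1/(-419595643/4840) = -4840/419595643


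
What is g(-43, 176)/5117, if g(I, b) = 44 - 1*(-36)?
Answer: 80/5117 ≈ 0.015634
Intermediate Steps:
g(I, b) = 80 (g(I, b) = 44 + 36 = 80)
g(-43, 176)/5117 = 80/5117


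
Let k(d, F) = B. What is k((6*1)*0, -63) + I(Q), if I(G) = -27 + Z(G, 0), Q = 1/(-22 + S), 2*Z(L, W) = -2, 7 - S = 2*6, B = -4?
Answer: -32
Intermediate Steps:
S = -5 (S = 7 - 2*6 = 7 - 1*12 = 7 - 12 = -5)
Z(L, W) = -1 (Z(L, W) = (½)*(-2) = -1)
k(d, F) = -4
Q = -1/27 (Q = 1/(-22 - 5) = 1/(-27) = -1/27 ≈ -0.037037)
I(G) = -28 (I(G) = -27 - 1 = -28)
k((6*1)*0, -63) + I(Q) = -4 - 28 = -32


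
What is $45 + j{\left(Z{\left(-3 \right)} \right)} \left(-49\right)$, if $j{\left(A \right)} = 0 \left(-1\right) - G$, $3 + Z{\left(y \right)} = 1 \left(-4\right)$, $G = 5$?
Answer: $290$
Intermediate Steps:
$Z{\left(y \right)} = -7$ ($Z{\left(y \right)} = -3 + 1 \left(-4\right) = -3 - 4 = -7$)
$j{\left(A \right)} = -5$ ($j{\left(A \right)} = 0 \left(-1\right) - 5 = 0 - 5 = -5$)
$45 + j{\left(Z{\left(-3 \right)} \right)} \left(-49\right) = 45 - -245 = 45 + 245 = 290$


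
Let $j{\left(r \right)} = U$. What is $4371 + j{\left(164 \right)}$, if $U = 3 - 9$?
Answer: $4365$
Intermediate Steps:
$U = -6$ ($U = 3 - 9 = -6$)
$j{\left(r \right)} = -6$
$4371 + j{\left(164 \right)} = 4371 - 6 = 4365$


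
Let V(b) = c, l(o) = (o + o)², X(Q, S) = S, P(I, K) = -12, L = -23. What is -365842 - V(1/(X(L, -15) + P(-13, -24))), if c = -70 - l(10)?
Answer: -365372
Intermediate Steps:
l(o) = 4*o² (l(o) = (2*o)² = 4*o²)
c = -470 (c = -70 - 4*10² = -70 - 4*100 = -70 - 1*400 = -70 - 400 = -470)
V(b) = -470
-365842 - V(1/(X(L, -15) + P(-13, -24))) = -365842 - 1*(-470) = -365842 + 470 = -365372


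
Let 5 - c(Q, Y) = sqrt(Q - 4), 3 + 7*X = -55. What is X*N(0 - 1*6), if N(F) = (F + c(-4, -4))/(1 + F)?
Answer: -58/35 - 116*I*sqrt(2)/35 ≈ -1.6571 - 4.6871*I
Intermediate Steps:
X = -58/7 (X = -3/7 + (1/7)*(-55) = -3/7 - 55/7 = -58/7 ≈ -8.2857)
c(Q, Y) = 5 - sqrt(-4 + Q) (c(Q, Y) = 5 - sqrt(Q - 4) = 5 - sqrt(-4 + Q))
N(F) = (5 + F - 2*I*sqrt(2))/(1 + F) (N(F) = (F + (5 - sqrt(-4 - 4)))/(1 + F) = (F + (5 - sqrt(-8)))/(1 + F) = (F + (5 - 2*I*sqrt(2)))/(1 + F) = (5 + F - 2*I*sqrt(2))/(1 + F))
X*N(0 - 1*6) = -58*(5 + (0 - 1*6) - 2*I*sqrt(2))/(7*(1 + (0 - 1*6))) = -58*(5 + (0 - 6) - 2*I*sqrt(2))/(7*(1 + (0 - 6))) = -58*(5 - 6 - 2*I*sqrt(2))/(7*(1 - 6)) = -58*(-1 - 2*I*sqrt(2))/(7*(-5)) = -(-58)*(-1 - 2*I*sqrt(2))/35 = -58*(1/5 + 2*I*sqrt(2)/5)/7 = -58/35 - 116*I*sqrt(2)/35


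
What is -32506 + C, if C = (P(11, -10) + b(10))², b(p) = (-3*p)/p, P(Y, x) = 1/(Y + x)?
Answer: -32502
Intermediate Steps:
b(p) = -3
C = 4 (C = (1/(11 - 10) - 3)² = (1/1 - 3)² = (1 - 3)² = (-2)² = 4)
-32506 + C = -32506 + 4 = -32502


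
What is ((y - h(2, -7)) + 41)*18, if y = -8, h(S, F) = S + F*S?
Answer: 810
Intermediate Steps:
((y - h(2, -7)) + 41)*18 = ((-8 - 2*(1 - 7)) + 41)*18 = ((-8 - 2*(-6)) + 41)*18 = ((-8 - 1*(-12)) + 41)*18 = ((-8 + 12) + 41)*18 = (4 + 41)*18 = 45*18 = 810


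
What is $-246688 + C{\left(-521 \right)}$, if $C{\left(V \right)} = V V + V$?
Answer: $24232$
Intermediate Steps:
$C{\left(V \right)} = V + V^{2}$ ($C{\left(V \right)} = V^{2} + V = V + V^{2}$)
$-246688 + C{\left(-521 \right)} = -246688 - 521 \left(1 - 521\right) = -246688 - -270920 = -246688 + 270920 = 24232$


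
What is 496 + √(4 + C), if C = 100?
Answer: 496 + 2*√26 ≈ 506.20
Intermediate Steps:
496 + √(4 + C) = 496 + √(4 + 100) = 496 + √104 = 496 + 2*√26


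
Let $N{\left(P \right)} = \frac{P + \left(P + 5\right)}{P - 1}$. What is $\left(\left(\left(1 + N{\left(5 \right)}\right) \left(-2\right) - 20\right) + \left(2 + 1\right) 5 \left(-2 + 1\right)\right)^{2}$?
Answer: $\frac{7921}{4} \approx 1980.3$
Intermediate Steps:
$N{\left(P \right)} = \frac{5 + 2 P}{-1 + P}$ ($N{\left(P \right)} = \frac{P + \left(5 + P\right)}{-1 + P} = \frac{5 + 2 P}{-1 + P}$)
$\left(\left(\left(1 + N{\left(5 \right)}\right) \left(-2\right) - 20\right) + \left(2 + 1\right) 5 \left(-2 + 1\right)\right)^{2} = \left(\left(\left(1 + \frac{5 + 2 \cdot 5}{-1 + 5}\right) \left(-2\right) - 20\right) + \left(2 + 1\right) 5 \left(-2 + 1\right)\right)^{2} = \left(\left(\left(1 + \frac{5 + 10}{4}\right) \left(-2\right) - 20\right) + 3 \cdot 5 \left(-1\right)\right)^{2} = \left(\left(\left(1 + \frac{1}{4} \cdot 15\right) \left(-2\right) - 20\right) + 15 \left(-1\right)\right)^{2} = \left(\left(\left(1 + \frac{15}{4}\right) \left(-2\right) - 20\right) - 15\right)^{2} = \left(\left(\frac{19}{4} \left(-2\right) - 20\right) - 15\right)^{2} = \left(\left(- \frac{19}{2} - 20\right) - 15\right)^{2} = \left(- \frac{59}{2} - 15\right)^{2} = \left(- \frac{89}{2}\right)^{2} = \frac{7921}{4}$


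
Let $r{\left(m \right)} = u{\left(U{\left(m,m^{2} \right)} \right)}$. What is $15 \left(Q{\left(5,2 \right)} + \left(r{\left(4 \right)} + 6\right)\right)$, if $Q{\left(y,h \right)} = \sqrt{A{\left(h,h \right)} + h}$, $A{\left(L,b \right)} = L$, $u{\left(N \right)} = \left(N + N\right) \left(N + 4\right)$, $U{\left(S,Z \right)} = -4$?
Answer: $120$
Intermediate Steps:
$u{\left(N \right)} = 2 N \left(4 + N\right)$
$r{\left(m \right)} = 0$ ($r{\left(m \right)} = 2 \left(-4\right) \left(4 - 4\right) = 2 \left(-4\right) 0 = 0$)
$Q{\left(y,h \right)} = \sqrt{2} \sqrt{h}$ ($Q{\left(y,h \right)} = \sqrt{h + h} = \sqrt{2 h} = \sqrt{2} \sqrt{h}$)
$15 \left(Q{\left(5,2 \right)} + \left(r{\left(4 \right)} + 6\right)\right) = 15 \left(\sqrt{2} \sqrt{2} + \left(0 + 6\right)\right) = 15 \left(2 + 6\right) = 15 \cdot 8 = 120$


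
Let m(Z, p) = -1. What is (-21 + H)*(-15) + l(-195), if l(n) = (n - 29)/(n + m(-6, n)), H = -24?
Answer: 4733/7 ≈ 676.14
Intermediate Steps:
l(n) = (-29 + n)/(-1 + n) (l(n) = (n - 29)/(n - 1) = (-29 + n)/(-1 + n))
(-21 + H)*(-15) + l(-195) = (-21 - 24)*(-15) + (-29 - 195)/(-1 - 195) = -45*(-15) - 224/(-196) = 675 - 1/196*(-224) = 675 + 8/7 = 4733/7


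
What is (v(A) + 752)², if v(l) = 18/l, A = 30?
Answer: 14160169/25 ≈ 5.6641e+5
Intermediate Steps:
(v(A) + 752)² = (18/30 + 752)² = (18*(1/30) + 752)² = (⅗ + 752)² = (3763/5)² = 14160169/25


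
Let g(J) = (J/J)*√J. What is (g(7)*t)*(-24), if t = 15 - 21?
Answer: 144*√7 ≈ 380.99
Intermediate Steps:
g(J) = √J (g(J) = 1*√J = √J)
t = -6
(g(7)*t)*(-24) = (√7*(-6))*(-24) = -6*√7*(-24) = 144*√7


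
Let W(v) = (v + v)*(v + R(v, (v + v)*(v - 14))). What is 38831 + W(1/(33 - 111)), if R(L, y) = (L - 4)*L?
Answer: 9213664121/237276 ≈ 38831.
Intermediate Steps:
R(L, y) = L*(-4 + L) (R(L, y) = (-4 + L)*L = L*(-4 + L))
W(v) = 2*v*(v + v*(-4 + v)) (W(v) = (v + v)*(v + v*(-4 + v)) = (2*v)*(v + v*(-4 + v)) = 2*v*(v + v*(-4 + v)))
38831 + W(1/(33 - 111)) = 38831 + 2*(1/(33 - 111))²*(-3 + 1/(33 - 111)) = 38831 + 2*(1/(-78))²*(-3 + 1/(-78)) = 38831 + 2*(-1/78)²*(-3 - 1/78) = 38831 + 2*(1/6084)*(-235/78) = 38831 - 235/237276 = 9213664121/237276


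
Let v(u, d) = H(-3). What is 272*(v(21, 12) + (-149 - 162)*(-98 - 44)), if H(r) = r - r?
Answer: 12012064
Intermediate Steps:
H(r) = 0
v(u, d) = 0
272*(v(21, 12) + (-149 - 162)*(-98 - 44)) = 272*(0 + (-149 - 162)*(-98 - 44)) = 272*(0 - 311*(-142)) = 272*(0 + 44162) = 272*44162 = 12012064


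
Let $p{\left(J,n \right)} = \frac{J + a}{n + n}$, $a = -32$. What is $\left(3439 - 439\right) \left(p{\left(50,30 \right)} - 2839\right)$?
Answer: $-8516100$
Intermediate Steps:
$p{\left(J,n \right)} = \frac{-32 + J}{2 n}$ ($p{\left(J,n \right)} = \frac{J - 32}{n + n} = \frac{-32 + J}{2 n}$)
$\left(3439 - 439\right) \left(p{\left(50,30 \right)} - 2839\right) = \left(3439 - 439\right) \left(\frac{-32 + 50}{2 \cdot 30} - 2839\right) = 3000 \left(\frac{1}{2} \cdot \frac{1}{30} \cdot 18 - 2839\right) = 3000 \left(\frac{3}{10} - 2839\right) = 3000 \left(- \frac{28387}{10}\right) = -8516100$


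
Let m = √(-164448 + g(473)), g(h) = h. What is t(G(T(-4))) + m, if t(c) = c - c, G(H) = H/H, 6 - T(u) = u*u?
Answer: 5*I*√6559 ≈ 404.94*I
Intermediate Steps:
T(u) = 6 - u² (T(u) = 6 - u*u = 6 - u²)
G(H) = 1
t(c) = 0
m = 5*I*√6559 (m = √(-164448 + 473) = √(-163975) = 5*I*√6559 ≈ 404.94*I)
t(G(T(-4))) + m = 0 + 5*I*√6559 = 5*I*√6559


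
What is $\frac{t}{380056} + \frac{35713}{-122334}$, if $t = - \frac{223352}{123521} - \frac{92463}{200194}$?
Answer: $- \frac{167820369567118449673}{574852771946837892048} \approx -0.29194$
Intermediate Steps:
$t = - \frac{56134852511}{24728163074}$ ($t = \left(-223352\right) \frac{1}{123521} - \frac{92463}{200194} = - \frac{223352}{123521} - \frac{92463}{200194} = - \frac{56134852511}{24728163074} \approx -2.2701$)
$\frac{t}{380056} + \frac{35713}{-122334} = - \frac{56134852511}{24728163074 \cdot 380056} + \frac{35713}{-122334} = \left(- \frac{56134852511}{24728163074}\right) \frac{1}{380056} + 35713 \left(- \frac{1}{122334}\right) = - \frac{56134852511}{9398086745252144} - \frac{35713}{122334} = - \frac{167820369567118449673}{574852771946837892048}$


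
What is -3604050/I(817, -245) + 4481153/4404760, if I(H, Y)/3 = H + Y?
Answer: -1322273801621/629880680 ≈ -2099.2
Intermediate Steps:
I(H, Y) = 3*H + 3*Y (I(H, Y) = 3*(H + Y) = 3*H + 3*Y)
-3604050/I(817, -245) + 4481153/4404760 = -3604050/(3*817 + 3*(-245)) + 4481153/4404760 = -3604050/(2451 - 735) + 4481153*(1/4404760) = -3604050/1716 + 4481153/4404760 = -3604050*1/1716 + 4481153/4404760 = -600675/286 + 4481153/4404760 = -1322273801621/629880680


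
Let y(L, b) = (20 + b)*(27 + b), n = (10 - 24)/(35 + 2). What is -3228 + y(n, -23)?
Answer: -3240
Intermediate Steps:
n = -14/37 ≈ -0.37838
-3228 + y(n, -23) = -3228 + (540 + (-23)**2 + 47*(-23)) = -3228 + (540 + 529 - 1081) = -3228 - 12 = -3240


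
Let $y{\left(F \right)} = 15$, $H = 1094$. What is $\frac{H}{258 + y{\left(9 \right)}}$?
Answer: $\frac{1094}{273} \approx 4.0073$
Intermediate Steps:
$\frac{H}{258 + y{\left(9 \right)}} = \frac{1}{258 + 15} \cdot 1094 = \frac{1}{273} \cdot 1094 = \frac{1094}{273}$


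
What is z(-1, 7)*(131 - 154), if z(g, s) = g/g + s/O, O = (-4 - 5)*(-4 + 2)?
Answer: -575/18 ≈ -31.944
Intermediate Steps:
O = 18 (O = -9*(-2) = 18)
z(g, s) = 1 + s/18 (z(g, s) = g/g + s/18 = 1 + s*(1/18) = 1 + s/18)
z(-1, 7)*(131 - 154) = (1 + (1/18)*7)*(131 - 154) = (1 + 7/18)*(-23) = (25/18)*(-23) = -575/18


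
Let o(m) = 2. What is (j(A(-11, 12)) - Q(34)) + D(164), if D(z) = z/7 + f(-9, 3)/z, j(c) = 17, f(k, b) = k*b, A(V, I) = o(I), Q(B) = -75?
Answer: 132323/1148 ≈ 115.26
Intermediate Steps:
A(V, I) = 2
f(k, b) = b*k
D(z) = -27/z + z/7 (D(z) = z/7 + (3*(-9))/z = z*(⅐) - 27/z = z/7 - 27/z = -27/z + z/7)
(j(A(-11, 12)) - Q(34)) + D(164) = (17 - 1*(-75)) + (-27/164 + (⅐)*164) = (17 + 75) + (-27*1/164 + 164/7) = 92 + (-27/164 + 164/7) = 92 + 26707/1148 = 132323/1148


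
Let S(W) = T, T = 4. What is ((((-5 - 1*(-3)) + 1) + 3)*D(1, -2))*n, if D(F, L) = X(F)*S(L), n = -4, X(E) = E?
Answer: -32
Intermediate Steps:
S(W) = 4
D(F, L) = 4*F (D(F, L) = F*4 = 4*F)
((((-5 - 1*(-3)) + 1) + 3)*D(1, -2))*n = ((((-5 - 1*(-3)) + 1) + 3)*(4*1))*(-4) = ((((-5 + 3) + 1) + 3)*4)*(-4) = (((-2 + 1) + 3)*4)*(-4) = ((-1 + 3)*4)*(-4) = (2*4)*(-4) = 8*(-4) = -32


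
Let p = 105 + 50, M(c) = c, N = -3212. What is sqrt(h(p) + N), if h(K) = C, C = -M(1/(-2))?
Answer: I*sqrt(12846)/2 ≈ 56.67*I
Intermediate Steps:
p = 155
C = 1/2 (C = -1/(-2) = -1*(-1/2) = 1/2 ≈ 0.50000)
h(K) = 1/2
sqrt(h(p) + N) = sqrt(1/2 - 3212) = sqrt(-6423/2) = I*sqrt(12846)/2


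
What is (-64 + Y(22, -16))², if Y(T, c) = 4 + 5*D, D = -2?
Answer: 4900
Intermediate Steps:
Y(T, c) = -6 (Y(T, c) = 4 + 5*(-2) = 4 - 10 = -6)
(-64 + Y(22, -16))² = (-64 - 6)² = (-70)² = 4900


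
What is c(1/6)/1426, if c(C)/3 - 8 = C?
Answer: 49/2852 ≈ 0.017181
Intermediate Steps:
c(C) = 24 + 3*C
c(1/6)/1426 = (24 + 3/6)/1426 = (24 + 3*(1/6))/1426 = (24 + 1/2)/1426 = (1/1426)*(49/2) = 49/2852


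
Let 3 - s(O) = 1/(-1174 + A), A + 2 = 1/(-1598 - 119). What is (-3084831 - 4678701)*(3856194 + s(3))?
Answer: -60450012074086166616/2019193 ≈ -2.9938e+13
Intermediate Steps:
A = -3435/1717 (A = -2 + 1/(-1598 - 119) = -2 + 1/(-1717) = -2 - 1/1717 = -3435/1717 ≈ -2.0006)
s(O) = 6059296/2019193 (s(O) = 3 - 1/(-1174 - 3435/1717) = 3 - 1/(-2019193/1717) = 3 - 1*(-1717/2019193) = 3 + 1717/2019193 = 6059296/2019193)
(-3084831 - 4678701)*(3856194 + s(3)) = (-3084831 - 4678701)*(3856194 + 6059296/2019193) = -7763532*7786405990738/2019193 = -60450012074086166616/2019193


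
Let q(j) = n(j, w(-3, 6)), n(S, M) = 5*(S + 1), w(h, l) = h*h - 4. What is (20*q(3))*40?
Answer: 16000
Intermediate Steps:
w(h, l) = -4 + h² (w(h, l) = h² - 4 = -4 + h²)
n(S, M) = 5 + 5*S (n(S, M) = 5*(1 + S) = 5 + 5*S)
q(j) = 5 + 5*j
(20*q(3))*40 = (20*(5 + 5*3))*40 = (20*(5 + 15))*40 = (20*20)*40 = 400*40 = 16000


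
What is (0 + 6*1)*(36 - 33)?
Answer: 18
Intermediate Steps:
(0 + 6*1)*(36 - 33) = (0 + 6)*3 = 6*3 = 18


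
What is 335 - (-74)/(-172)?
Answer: 28773/86 ≈ 334.57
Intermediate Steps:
335 - (-74)/(-172) = 335 - (-74)*(-1)/172 = 335 - 1*37/86 = 335 - 37/86 = 28773/86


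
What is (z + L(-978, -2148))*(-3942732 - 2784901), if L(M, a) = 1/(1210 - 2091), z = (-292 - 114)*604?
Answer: 1453453609619385/881 ≈ 1.6498e+12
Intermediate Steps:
z = -245224 (z = -406*604 = -245224)
L(M, a) = -1/881 (L(M, a) = 1/(-881) = -1/881)
(z + L(-978, -2148))*(-3942732 - 2784901) = (-245224 - 1/881)*(-3942732 - 2784901) = -216042345/881*(-6727633) = 1453453609619385/881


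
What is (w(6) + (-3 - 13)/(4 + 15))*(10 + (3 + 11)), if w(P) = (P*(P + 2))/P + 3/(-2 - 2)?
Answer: 2922/19 ≈ 153.79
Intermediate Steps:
w(P) = 5/4 + P (w(P) = (P*(2 + P))/P + 3/(-4) = (2 + P) + 3*(-1/4) = (2 + P) - 3/4 = 5/4 + P)
(w(6) + (-3 - 13)/(4 + 15))*(10 + (3 + 11)) = ((5/4 + 6) + (-3 - 13)/(4 + 15))*(10 + (3 + 11)) = (29/4 - 16/19)*(10 + 14) = (29/4 - 16*1/19)*24 = (29/4 - 16/19)*24 = (487/76)*24 = 2922/19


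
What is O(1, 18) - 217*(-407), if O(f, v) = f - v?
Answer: 88302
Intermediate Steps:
O(1, 18) - 217*(-407) = (1 - 1*18) - 217*(-407) = (1 - 18) + 88319 = -17 + 88319 = 88302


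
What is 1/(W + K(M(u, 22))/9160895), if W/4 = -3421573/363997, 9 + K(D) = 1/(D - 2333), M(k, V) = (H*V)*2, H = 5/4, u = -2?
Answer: -7596078241283570/285612649504183011 ≈ -0.026596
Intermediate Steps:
H = 5/4 (H = 5*(¼) = 5/4 ≈ 1.2500)
M(k, V) = 5*V/2 (M(k, V) = (5*V/4)*2 = 5*V/2)
K(D) = -9 + 1/(-2333 + D) (K(D) = -9 + 1/(D - 2333) = -9 + 1/(-2333 + D))
W = -13686292/363997 (W = 4*(-3421573/363997) = -13686292/363997 ≈ -37.600)
1/(W + K(M(u, 22))/9160895) = 1/(-13686292/363997 + ((20998 - 45*22/2)/(-2333 + (5/2)*22))/9160895) = 1/(-13686292/363997 + ((20998 - 9*55)/(-2333 + 55))*(1/9160895)) = 1/(-13686292/363997 + ((20998 - 495)/(-2278))*(1/9160895)) = 1/(-13686292/363997 - 1/2278*20503*(1/9160895)) = 1/(-13686292/363997 - 20503/2278*1/9160895) = 1/(-13686292/363997 - 20503/20868518810) = 1/(-285612649504183011/7596078241283570) = -7596078241283570/285612649504183011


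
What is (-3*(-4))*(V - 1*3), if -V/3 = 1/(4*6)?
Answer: -75/2 ≈ -37.500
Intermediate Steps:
V = -⅛ (V = -3/(4*6) = -3/24 = -3*1/24 = -⅛ ≈ -0.12500)
(-3*(-4))*(V - 1*3) = (-3*(-4))*(-⅛ - 1*3) = 12*(-⅛ - 3) = 12*(-25/8) = -75/2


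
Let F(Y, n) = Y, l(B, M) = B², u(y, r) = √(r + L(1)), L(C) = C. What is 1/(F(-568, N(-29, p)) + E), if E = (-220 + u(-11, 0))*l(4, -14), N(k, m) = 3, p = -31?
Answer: -1/4072 ≈ -0.00024558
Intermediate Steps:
u(y, r) = √(1 + r) (u(y, r) = √(r + 1) = √(1 + r))
E = -3504 (E = (-220 + √(1 + 0))*4² = (-220 + √1)*16 = (-220 + 1)*16 = -219*16 = -3504)
1/(F(-568, N(-29, p)) + E) = 1/(-568 - 3504) = 1/(-4072) = -1/4072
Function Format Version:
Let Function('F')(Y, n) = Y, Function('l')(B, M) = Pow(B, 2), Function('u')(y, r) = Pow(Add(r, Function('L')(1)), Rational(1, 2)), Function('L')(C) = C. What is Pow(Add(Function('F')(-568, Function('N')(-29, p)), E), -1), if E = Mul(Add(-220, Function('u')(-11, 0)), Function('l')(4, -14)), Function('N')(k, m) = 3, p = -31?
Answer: Rational(-1, 4072) ≈ -0.00024558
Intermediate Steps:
Function('u')(y, r) = Pow(Add(1, r), Rational(1, 2)) (Function('u')(y, r) = Pow(Add(r, 1), Rational(1, 2)) = Pow(Add(1, r), Rational(1, 2)))
E = -3504 (E = Mul(Add(-220, Pow(Add(1, 0), Rational(1, 2))), Pow(4, 2)) = Mul(Add(-220, Pow(1, Rational(1, 2))), 16) = Mul(Add(-220, 1), 16) = Mul(-219, 16) = -3504)
Pow(Add(Function('F')(-568, Function('N')(-29, p)), E), -1) = Pow(Add(-568, -3504), -1) = Pow(-4072, -1) = Rational(-1, 4072)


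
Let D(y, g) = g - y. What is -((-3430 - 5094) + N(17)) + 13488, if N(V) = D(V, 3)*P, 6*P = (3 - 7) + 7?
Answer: 22019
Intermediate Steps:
P = ½ (P = ((3 - 7) + 7)/6 = (-4 + 7)/6 = (⅙)*3 = ½ ≈ 0.50000)
N(V) = 3/2 - V/2 (N(V) = (3 - V)*(½) = 3/2 - V/2)
-((-3430 - 5094) + N(17)) + 13488 = -((-3430 - 5094) + (3/2 - ½*17)) + 13488 = -(-8524 + (3/2 - 17/2)) + 13488 = -(-8524 - 7) + 13488 = -1*(-8531) + 13488 = 8531 + 13488 = 22019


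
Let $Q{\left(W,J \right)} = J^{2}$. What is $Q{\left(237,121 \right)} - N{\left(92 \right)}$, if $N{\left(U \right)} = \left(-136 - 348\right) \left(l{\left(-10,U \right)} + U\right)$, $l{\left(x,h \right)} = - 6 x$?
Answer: $88209$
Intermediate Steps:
$l{\left(x,h \right)} = - 6 x$
$N{\left(U \right)} = -29040 - 484 U$ ($N{\left(U \right)} = \left(-136 - 348\right) \left(\left(-6\right) \left(-10\right) + U\right) = - 484 \left(60 + U\right) = -29040 - 484 U$)
$Q{\left(237,121 \right)} - N{\left(92 \right)} = 121^{2} - \left(-29040 - 44528\right) = 14641 - \left(-29040 - 44528\right) = 14641 - -73568 = 14641 + 73568 = 88209$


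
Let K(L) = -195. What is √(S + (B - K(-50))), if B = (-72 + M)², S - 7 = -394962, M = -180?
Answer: 2*I*√82814 ≈ 575.55*I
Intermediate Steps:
S = -394955 (S = 7 - 394962 = -394955)
B = 63504 (B = (-72 - 180)² = (-252)² = 63504)
√(S + (B - K(-50))) = √(-394955 + (63504 - 1*(-195))) = √(-394955 + (63504 + 195)) = √(-394955 + 63699) = √(-331256) = 2*I*√82814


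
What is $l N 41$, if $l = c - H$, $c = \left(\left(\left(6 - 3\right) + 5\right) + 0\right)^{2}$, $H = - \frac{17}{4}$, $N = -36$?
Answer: $-100737$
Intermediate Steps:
$H = - \frac{17}{4}$ ($H = \left(-17\right) \frac{1}{4} = - \frac{17}{4} \approx -4.25$)
$c = 64$ ($c = \left(\left(3 + 5\right) + 0\right)^{2} = \left(8 + 0\right)^{2} = 8^{2} = 64$)
$l = \frac{273}{4}$ ($l = 64 - - \frac{17}{4} = 64 + \frac{17}{4} = \frac{273}{4} \approx 68.25$)
$l N 41 = \frac{273}{4} \left(-36\right) 41 = \left(-2457\right) 41 = -100737$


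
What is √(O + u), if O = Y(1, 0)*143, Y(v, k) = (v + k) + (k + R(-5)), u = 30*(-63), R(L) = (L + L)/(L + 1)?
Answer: I*√5558/2 ≈ 37.276*I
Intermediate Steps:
R(L) = 2*L/(1 + L) (R(L) = (2*L)/(1 + L) = 2*L/(1 + L))
u = -1890
Y(v, k) = 5/2 + v + 2*k (Y(v, k) = (v + k) + (k + 2*(-5)/(1 - 5)) = (k + v) + (k + 2*(-5)/(-4)) = (k + v) + (k + 2*(-5)*(-¼)) = (k + v) + (k + 5/2) = (k + v) + (5/2 + k) = 5/2 + v + 2*k)
O = 1001/2 (O = (5/2 + 1 + 2*0)*143 = (5/2 + 1 + 0)*143 = (7/2)*143 = 1001/2 ≈ 500.50)
√(O + u) = √(1001/2 - 1890) = √(-2779/2) = I*√5558/2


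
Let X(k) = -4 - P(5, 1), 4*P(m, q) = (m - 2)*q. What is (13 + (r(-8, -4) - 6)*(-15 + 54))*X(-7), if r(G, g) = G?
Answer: 10127/4 ≈ 2531.8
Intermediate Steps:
P(m, q) = q*(-2 + m)/4 (P(m, q) = ((m - 2)*q)/4 = ((-2 + m)*q)/4 = (q*(-2 + m))/4 = q*(-2 + m)/4)
X(k) = -19/4 (X(k) = -4 - (-2 + 5)/4 = -4 - 3/4 = -4 - 1*¾ = -4 - ¾ = -19/4)
(13 + (r(-8, -4) - 6)*(-15 + 54))*X(-7) = (13 + (-8 - 6)*(-15 + 54))*(-19/4) = (13 - 14*39)*(-19/4) = (13 - 546)*(-19/4) = -533*(-19/4) = 10127/4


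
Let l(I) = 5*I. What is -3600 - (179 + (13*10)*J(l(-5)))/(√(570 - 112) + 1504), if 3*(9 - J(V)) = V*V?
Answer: -12154356544/3392337 - 77203*√458/6784674 ≈ -3583.1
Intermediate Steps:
J(V) = 9 - V²/3 (J(V) = 9 - V*V/3 = 9 - V²/3)
-3600 - (179 + (13*10)*J(l(-5)))/(√(570 - 112) + 1504) = -3600 - (179 + (13*10)*(9 - (5*(-5))²/3))/(√(570 - 112) + 1504) = -3600 - (179 + 130*(9 - ⅓*(-25)²))/(√458 + 1504) = -3600 - (179 + 130*(9 - ⅓*625))/(1504 + √458) = -3600 - (179 + 130*(9 - 625/3))/(1504 + √458) = -3600 - (179 + 130*(-598/3))/(1504 + √458) = -3600 - (179 - 77740/3)/(1504 + √458) = -3600 - (-77203)/(3*(1504 + √458)) = -3600 + 77203/(3*(1504 + √458))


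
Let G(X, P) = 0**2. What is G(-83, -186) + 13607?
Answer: 13607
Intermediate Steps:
G(X, P) = 0
G(-83, -186) + 13607 = 0 + 13607 = 13607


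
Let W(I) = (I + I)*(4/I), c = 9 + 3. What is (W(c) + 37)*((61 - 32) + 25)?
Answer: 2430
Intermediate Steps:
c = 12
W(I) = 8 (W(I) = (2*I)*(4/I) = 8)
(W(c) + 37)*((61 - 32) + 25) = (8 + 37)*((61 - 32) + 25) = 45*(29 + 25) = 45*54 = 2430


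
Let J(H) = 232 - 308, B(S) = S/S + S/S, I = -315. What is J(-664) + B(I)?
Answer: -74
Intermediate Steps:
B(S) = 2 (B(S) = 1 + 1 = 2)
J(H) = -76
J(-664) + B(I) = -76 + 2 = -74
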